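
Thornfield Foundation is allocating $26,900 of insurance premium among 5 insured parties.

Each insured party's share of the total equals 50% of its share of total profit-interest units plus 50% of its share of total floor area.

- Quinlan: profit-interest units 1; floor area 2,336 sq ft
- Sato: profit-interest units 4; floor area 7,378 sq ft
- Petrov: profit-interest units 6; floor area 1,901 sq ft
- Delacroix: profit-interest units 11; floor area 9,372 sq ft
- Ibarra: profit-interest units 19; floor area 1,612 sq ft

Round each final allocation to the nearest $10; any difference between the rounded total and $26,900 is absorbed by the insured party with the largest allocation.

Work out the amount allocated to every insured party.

Quinlan: $1,720 · Sato: $5,700 · Petrov: $3,100 · Delacroix: $9,190 · Ibarra: $7,190

Profit-interest units total 41; floor area total 22,599.
Blended shares (50% profit-interest units + 50% floor area): Quinlan 0.0639; Sato 0.2120; Petrov 0.1152; Delacroix 0.3415; Ibarra 0.2674.
Proportional shares: Quinlan 1,718.34; Sato 5,703.28; Petrov 3,099.69; Delacroix 9,186.37; Ibarra 7,192.32.
At nearest $10: Quinlan $1,720; Sato $5,700; Petrov $3,100; Delacroix $9,190; Ibarra $7,190. Sum = $26,900.
Rounded total matches; no reconciliation needed.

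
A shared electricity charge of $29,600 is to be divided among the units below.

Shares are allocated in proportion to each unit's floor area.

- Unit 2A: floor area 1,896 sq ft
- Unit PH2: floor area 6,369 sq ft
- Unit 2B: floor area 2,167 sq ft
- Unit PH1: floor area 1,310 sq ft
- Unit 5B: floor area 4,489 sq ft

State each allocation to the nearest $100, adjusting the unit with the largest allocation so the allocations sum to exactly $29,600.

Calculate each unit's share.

Unit 2A: $3,500 · Unit PH2: $11,500 · Unit 2B: $4,000 · Unit PH1: $2,400 · Unit 5B: $8,200

Combined floor area = 16,231.
Unrounded shares: Unit 2A 1,896/16,231 × $29,600 = 3,457.68; Unit PH2 6,369/16,231 × $29,600 = 11,614.96; Unit 2B 2,167/16,231 × $29,600 = 3,951.89; Unit PH1 1,310/16,231 × $29,600 = 2,389.01; Unit 5B 4,489/16,231 × $29,600 = 8,186.46.
Rounded to nearest $100: Unit 2A $3,500; Unit PH2 $11,600; Unit 2B $4,000; Unit PH1 $2,400; Unit 5B $8,200. Sum = $29,700.
Difference $29,600 − $29,700 = −$100 applied to largest allocation (Unit PH2): Unit PH2 becomes $11,500.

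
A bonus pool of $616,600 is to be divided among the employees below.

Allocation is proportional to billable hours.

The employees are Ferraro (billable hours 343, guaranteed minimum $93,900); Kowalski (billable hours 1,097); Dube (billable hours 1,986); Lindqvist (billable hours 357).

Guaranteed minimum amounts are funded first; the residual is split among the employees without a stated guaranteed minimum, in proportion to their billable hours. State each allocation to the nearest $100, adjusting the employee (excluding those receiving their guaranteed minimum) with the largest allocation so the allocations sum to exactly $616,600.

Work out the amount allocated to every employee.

Ferraro: $93,900 · Kowalski: $166,700 · Dube: $301,800 · Lindqvist: $54,200

Minimums first: Ferraro $93,900. Balance $522,700.
Balance split over remaining billable hours 3,440: Kowalski 166,686.60 → $166,700; Dube 301,768.08 → $301,800; Lindqvist 54,245.32 → $54,200.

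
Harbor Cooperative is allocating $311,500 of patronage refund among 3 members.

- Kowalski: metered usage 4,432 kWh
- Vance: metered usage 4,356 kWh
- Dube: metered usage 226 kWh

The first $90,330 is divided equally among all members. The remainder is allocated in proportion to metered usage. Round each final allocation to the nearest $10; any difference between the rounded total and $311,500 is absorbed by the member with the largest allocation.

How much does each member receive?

Kowalski: $138,850 | Vance: $136,990 | Dube: $35,660

$90,330 shared equally gives $30,110 per member.
Remainder $221,170 by metered usage (total 9,014): Kowalski 108,744.78 → $108,740; Vance 106,880.02 → $106,880; Dube 5,545.20 → $5,550.
Totals: Kowalski $30,110 + $108,740 = $138,850; Vance $30,110 + $106,880 = $136,990; Dube $30,110 + $5,550 = $35,660.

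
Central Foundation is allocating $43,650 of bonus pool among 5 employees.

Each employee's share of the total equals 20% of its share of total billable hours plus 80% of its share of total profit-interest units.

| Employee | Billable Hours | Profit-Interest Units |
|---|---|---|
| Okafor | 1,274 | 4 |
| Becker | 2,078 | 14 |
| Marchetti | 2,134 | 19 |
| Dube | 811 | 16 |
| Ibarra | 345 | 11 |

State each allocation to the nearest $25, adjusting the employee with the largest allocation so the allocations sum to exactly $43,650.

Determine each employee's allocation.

Okafor: $3,850 | Becker: $10,375 | Marchetti: $13,175 | Dube: $9,800 | Ibarra: $6,450

Billable hours total 6,642; profit-interest units total 64.
Blended shares (20% billable hours + 80% profit-interest units): Okafor 0.0884; Becker 0.2376; Marchetti 0.3018; Dube 0.2244; Ibarra 0.1479.
Raw shares: Okafor 3,857.00; Becker 10,370.00; Marchetti 13,171.73; Dube 9,795.95; Ibarra 6,455.33.
After rounding ($25): Okafor $3,850; Becker $10,375; Marchetti $13,175; Dube $9,800; Ibarra $6,450. Sum = $43,650.
No rounding difference to absorb.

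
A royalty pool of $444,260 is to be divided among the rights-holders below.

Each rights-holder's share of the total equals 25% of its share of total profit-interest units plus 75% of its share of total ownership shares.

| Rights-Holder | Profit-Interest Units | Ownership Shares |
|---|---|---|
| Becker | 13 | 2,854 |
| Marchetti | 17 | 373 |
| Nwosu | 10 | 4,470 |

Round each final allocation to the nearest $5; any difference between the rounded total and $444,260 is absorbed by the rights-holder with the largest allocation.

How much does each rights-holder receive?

Totals — profit-interest units 40, ownership shares 7,697.
Composite weights (25% profit-interest units + 75% ownership shares): Becker 0.3593; Marchetti 0.1426; Nwosu 0.4981.
Pro-rata amounts: Becker 159,642.77; Marchetti 63,349.40; Nwosu 221,267.83.
After rounding ($5): Becker $159,645; Marchetti $63,350; Nwosu $221,270. Sum = $444,265.
Difference $444,260 − $444,265 = −$5 applied to largest allocation (Nwosu): Nwosu becomes $221,265.

Becker: $159,645 · Marchetti: $63,350 · Nwosu: $221,265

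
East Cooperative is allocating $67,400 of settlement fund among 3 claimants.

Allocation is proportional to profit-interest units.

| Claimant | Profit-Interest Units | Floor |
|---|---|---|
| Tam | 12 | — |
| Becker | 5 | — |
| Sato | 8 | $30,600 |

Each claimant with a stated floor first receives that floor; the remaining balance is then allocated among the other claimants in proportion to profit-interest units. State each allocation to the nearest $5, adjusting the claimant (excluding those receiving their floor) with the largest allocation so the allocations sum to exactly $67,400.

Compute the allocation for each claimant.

Tam: $25,975 · Becker: $10,825 · Sato: $30,600

Minimums first: Sato $30,600. Balance $36,800.
Balance split over remaining profit-interest units 17: Tam 25,976.47 → $25,975; Becker 10,823.53 → $10,825.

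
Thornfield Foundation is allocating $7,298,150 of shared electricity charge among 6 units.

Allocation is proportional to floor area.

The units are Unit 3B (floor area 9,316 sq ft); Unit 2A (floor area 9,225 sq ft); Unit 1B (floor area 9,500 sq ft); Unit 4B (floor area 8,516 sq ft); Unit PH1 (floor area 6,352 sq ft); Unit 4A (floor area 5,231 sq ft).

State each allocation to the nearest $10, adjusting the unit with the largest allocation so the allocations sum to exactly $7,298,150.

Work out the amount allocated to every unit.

Combined floor area = 48,140.
Pro-rata amounts: Unit 3B 9,316/48,140 × $7,298,150 = 1,412,329.98; Unit 2A 9,225/48,140 × $7,298,150 = 1,398,534.15; Unit 1B 9,500/48,140 × $7,298,150 = 1,440,224.86; Unit 4B 8,516/48,140 × $7,298,150 = 1,291,047.89; Unit PH1 6,352/48,140 × $7,298,150 = 962,979.83; Unit 4A 5,231/48,140 × $7,298,150 = 793,033.29.
Rounded to nearest $10: Unit 3B $1,412,330; Unit 2A $1,398,530; Unit 1B $1,440,220; Unit 4B $1,291,050; Unit PH1 $962,980; Unit 4A $793,030. Sum = $7,298,140.
Difference $7,298,150 − $7,298,140 = +$10 applied to largest allocation (Unit 1B): Unit 1B becomes $1,440,230.

Unit 3B: $1,412,330; Unit 2A: $1,398,530; Unit 1B: $1,440,230; Unit 4B: $1,291,050; Unit PH1: $962,980; Unit 4A: $793,030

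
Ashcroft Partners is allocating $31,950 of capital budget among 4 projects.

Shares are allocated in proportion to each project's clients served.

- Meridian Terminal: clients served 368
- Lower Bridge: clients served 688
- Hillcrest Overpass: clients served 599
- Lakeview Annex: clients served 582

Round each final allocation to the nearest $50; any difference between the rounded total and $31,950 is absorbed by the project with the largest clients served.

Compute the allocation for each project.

Meridian Terminal: $5,250 | Lower Bridge: $9,850 | Hillcrest Overpass: $8,550 | Lakeview Annex: $8,300

Clients served total: 368 + 688 + 599 + 582 = 2,237.
Pro-rata amounts: Meridian Terminal 5,255.97; Lower Bridge 9,826.37; Hillcrest Overpass 8,555.23; Lakeview Annex 8,312.43.
At nearest $50: Meridian Terminal $5,250; Lower Bridge $9,850; Hillcrest Overpass $8,550; Lakeview Annex $8,300. Sum = $31,950.
Sum already equals the total — no adjustment.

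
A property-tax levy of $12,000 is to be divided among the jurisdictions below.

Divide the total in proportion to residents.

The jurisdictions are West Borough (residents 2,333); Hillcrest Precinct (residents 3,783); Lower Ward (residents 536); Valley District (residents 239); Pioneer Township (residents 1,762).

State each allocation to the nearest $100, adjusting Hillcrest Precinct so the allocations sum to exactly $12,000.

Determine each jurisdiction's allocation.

West Borough: $3,200 · Hillcrest Precinct: $5,400 · Lower Ward: $700 · Valley District: $300 · Pioneer Township: $2,400

Total residents = 8,653.
Unrounded shares: West Borough 2,333/8,653 × $12,000 = 3,235.41; Hillcrest Precinct 3,783/8,653 × $12,000 = 5,246.27; Lower Ward 536/8,653 × $12,000 = 743.33; Valley District 239/8,653 × $12,000 = 331.45; Pioneer Township 1,762/8,653 × $12,000 = 2,443.55.
After rounding ($100): West Borough $3,200; Hillcrest Precinct $5,200; Lower Ward $700; Valley District $300; Pioneer Township $2,400. Sum = $11,800.
Difference $12,000 − $11,800 = +$200 applied to Hillcrest Precinct: Hillcrest Precinct becomes $5,400.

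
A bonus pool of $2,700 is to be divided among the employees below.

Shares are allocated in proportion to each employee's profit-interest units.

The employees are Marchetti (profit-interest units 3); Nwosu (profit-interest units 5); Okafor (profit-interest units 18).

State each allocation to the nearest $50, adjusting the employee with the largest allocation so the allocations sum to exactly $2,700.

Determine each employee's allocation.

Marchetti: $300 · Nwosu: $500 · Okafor: $1,900

Sum of profit-interest units: 26.
Proportional shares: Marchetti 3/26 × $2,700 = 311.54; Nwosu 5/26 × $2,700 = 519.23; Okafor 18/26 × $2,700 = 1,869.23.
After rounding ($50): Marchetti $300; Nwosu $500; Okafor $1,850. Sum = $2,650.
Difference $2,700 − $2,650 = +$50 applied to largest allocation (Okafor): Okafor becomes $1,900.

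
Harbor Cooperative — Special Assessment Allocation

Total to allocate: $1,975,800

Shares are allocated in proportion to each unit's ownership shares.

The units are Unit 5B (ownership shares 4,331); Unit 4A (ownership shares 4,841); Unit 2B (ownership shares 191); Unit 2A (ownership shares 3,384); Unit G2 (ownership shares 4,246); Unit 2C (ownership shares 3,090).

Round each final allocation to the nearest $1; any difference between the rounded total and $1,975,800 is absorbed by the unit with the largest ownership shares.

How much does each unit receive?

Unit 5B: $426,091 · Unit 4A: $476,265 · Unit 2B: $18,791 · Unit 2A: $332,924 · Unit G2: $417,729 · Unit 2C: $304,000

Sum of ownership shares: 20,083.
Raw shares: Unit 5B 4,331/20,083 × $1,975,800 = 426,091.21; Unit 4A 4,841/20,083 × $1,975,800 = 476,265.89; Unit 2B 191/20,083 × $1,975,800 = 18,790.91; Unit 2A 3,384/20,083 × $1,975,800 = 332,923.73; Unit G2 4,246/20,083 × $1,975,800 = 417,728.77; Unit 2C 3,090/20,083 × $1,975,800 = 303,999.502.
Rounded to nearest $1: Unit 5B $426,091; Unit 4A $476,266; Unit 2B $18,791; Unit 2A $332,924; Unit G2 $417,729; Unit 2C $304,000. Sum = $1,975,801.
Difference $1,975,800 − $1,975,801 = −$1 applied to largest ownership shares (Unit 4A): Unit 4A becomes $476,265.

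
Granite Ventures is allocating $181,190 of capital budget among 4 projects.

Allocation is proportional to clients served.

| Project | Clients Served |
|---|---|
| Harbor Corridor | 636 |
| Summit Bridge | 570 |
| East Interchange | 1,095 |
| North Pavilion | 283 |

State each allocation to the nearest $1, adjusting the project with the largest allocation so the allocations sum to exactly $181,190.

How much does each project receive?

Harbor Corridor: $44,596 | Summit Bridge: $39,968 | East Interchange: $76,782 | North Pavilion: $19,844

Sum of clients served: 2,584.
Pro-rata amounts: Harbor Corridor 636/2,584 × $181,190 = 44,596.30; Summit Bridge 570/2,584 × $181,190 = 39,968.38; East Interchange 1,095/2,584 × $181,190 = 76,781.37; North Pavilion 283/2,584 × $181,190 = 19,843.95.
Rounded to nearest $1: Harbor Corridor $44,596; Summit Bridge $39,968; East Interchange $76,781; North Pavilion $19,844. Sum = $181,189.
Difference $181,190 − $181,189 = +$1 applied to largest allocation (East Interchange): East Interchange becomes $76,782.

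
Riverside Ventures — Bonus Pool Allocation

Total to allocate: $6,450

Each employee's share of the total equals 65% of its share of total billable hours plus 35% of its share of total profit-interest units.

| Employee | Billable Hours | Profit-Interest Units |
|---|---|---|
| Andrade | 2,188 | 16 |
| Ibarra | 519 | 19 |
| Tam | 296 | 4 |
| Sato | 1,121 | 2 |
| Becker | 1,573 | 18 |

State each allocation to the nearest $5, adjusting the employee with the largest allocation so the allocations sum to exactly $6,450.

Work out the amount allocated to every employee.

Totals — billable hours 5,697, profit-interest units 59.
Blended shares (65% billable hours + 35% profit-interest units): Andrade 0.3446; Ibarra 0.1719; Tam 0.0575; Sato 0.1398; Becker 0.2863.
Unrounded shares: Andrade 2,222.38; Ibarra 1,108.93; Tam 370.88; Sato 901.48; Becker 1,846.32.
Rounded to nearest $5: Andrade $2,220; Ibarra $1,110; Tam $370; Sato $900; Becker $1,845. Sum = $6,445.
Difference $6,450 − $6,445 = +$5 applied to largest allocation (Andrade): Andrade becomes $2,225.

Andrade: $2,225; Ibarra: $1,110; Tam: $370; Sato: $900; Becker: $1,845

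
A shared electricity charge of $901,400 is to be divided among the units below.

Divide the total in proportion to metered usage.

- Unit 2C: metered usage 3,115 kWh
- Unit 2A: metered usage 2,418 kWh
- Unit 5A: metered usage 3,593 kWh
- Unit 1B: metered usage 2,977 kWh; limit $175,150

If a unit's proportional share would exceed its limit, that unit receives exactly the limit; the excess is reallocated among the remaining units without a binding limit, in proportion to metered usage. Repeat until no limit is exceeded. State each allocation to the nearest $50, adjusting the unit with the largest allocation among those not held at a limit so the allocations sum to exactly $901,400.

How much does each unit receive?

Unit 2C: $247,900; Unit 2A: $192,450; Unit 5A: $285,900; Unit 1B: $175,150

Total metered usage = 12,103.
Proportional shares (ignoring caps): Unit 2C 231,997.11; Unit 2A 180,086.36; Unit 5A 267,597.31; Unit 1B 221,719.23.
Held at cap: Unit 1B ($175,150); balance $726,250 reallocated over remaining metered usage 9,126.
Shares after redistribution: Unit 2C 247,892.70 → $247,900; Unit 2A 192,425.21 → $192,450; Unit 5A 285,932.09 → $285,950.
Rounding difference −$50 applied to Unit 5A → $285,900.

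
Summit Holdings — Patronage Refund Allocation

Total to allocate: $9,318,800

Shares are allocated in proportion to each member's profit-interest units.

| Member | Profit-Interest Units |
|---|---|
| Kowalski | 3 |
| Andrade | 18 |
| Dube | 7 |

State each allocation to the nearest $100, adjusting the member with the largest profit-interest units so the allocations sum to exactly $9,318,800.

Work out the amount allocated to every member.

Combined profit-interest units = 3 + 18 + 7 = 28.
Pro-rata amounts: Kowalski 998,442.86; Andrade 5,990,657.14; Dube 2,329,700.00.
At nearest $100: Kowalski $998,400; Andrade $5,990,700; Dube $2,329,700. Sum = $9,318,800.
Sum already equals the total — no adjustment.

Kowalski: $998,400; Andrade: $5,990,700; Dube: $2,329,700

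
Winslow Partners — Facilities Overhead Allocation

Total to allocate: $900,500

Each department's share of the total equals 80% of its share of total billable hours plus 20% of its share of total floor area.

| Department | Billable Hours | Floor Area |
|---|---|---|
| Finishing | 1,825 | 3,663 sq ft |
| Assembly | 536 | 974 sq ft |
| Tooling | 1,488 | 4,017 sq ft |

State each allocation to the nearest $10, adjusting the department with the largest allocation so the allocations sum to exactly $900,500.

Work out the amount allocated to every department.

Totals — billable hours 3,849, floor area 8,654.
Composite weights (80% billable hours + 20% floor area): Finishing 0.4640; Assembly 0.1339; Tooling 0.4021.
Pro-rata amounts: Finishing 417,808.41; Assembly 120,590.80; Tooling 362,100.79.
At nearest $10: Finishing $417,810; Assembly $120,590; Tooling $362,100. Sum = $900,500.
Sum already equals the total — no adjustment.

Finishing: $417,810; Assembly: $120,590; Tooling: $362,100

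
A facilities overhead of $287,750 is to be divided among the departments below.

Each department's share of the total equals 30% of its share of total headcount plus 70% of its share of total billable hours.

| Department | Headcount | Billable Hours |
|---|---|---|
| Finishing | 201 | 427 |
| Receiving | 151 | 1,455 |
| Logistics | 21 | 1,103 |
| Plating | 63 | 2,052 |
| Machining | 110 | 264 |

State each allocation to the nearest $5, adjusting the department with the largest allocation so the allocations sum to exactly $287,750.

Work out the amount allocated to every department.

Headcount total 546; billable hours total 5,301.
Blended shares (30% headcount + 70% billable hours): Finishing 0.1668; Receiving 0.2751; Logistics 0.1572; Plating 0.3056; Machining 0.0953.
Pro-rata amounts: Finishing 48,003.94; Receiving 79,160.20; Logistics 45,231.49; Plating 87,931.54; Machining 27,422.84.
Rounded to nearest $5: Finishing $48,005; Receiving $79,160; Logistics $45,230; Plating $87,930; Machining $27,425. Sum = $287,750.
No rounding difference to absorb.

Finishing: $48,005; Receiving: $79,160; Logistics: $45,230; Plating: $87,930; Machining: $27,425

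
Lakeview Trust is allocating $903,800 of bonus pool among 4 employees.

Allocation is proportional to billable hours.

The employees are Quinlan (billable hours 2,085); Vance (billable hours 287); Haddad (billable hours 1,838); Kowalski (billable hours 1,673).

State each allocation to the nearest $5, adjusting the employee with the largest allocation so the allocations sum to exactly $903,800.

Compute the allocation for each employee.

Billable hours total: 5,883.
Unrounded shares: Quinlan 2,085/5,883 × $903,800 = 320,316.68; Vance 287/5,883 × $903,800 = 44,091.55; Haddad 1,838/5,883 × $903,800 = 282,370.29; Kowalski 1,673/5,883 × $903,800 = 257,021.49.
Rounded to nearest $5: Quinlan $320,315; Vance $44,090; Haddad $282,370; Kowalski $257,020. Sum = $903,795.
Difference $903,800 − $903,795 = +$5 applied to largest allocation (Quinlan): Quinlan becomes $320,320.

Quinlan: $320,320 · Vance: $44,090 · Haddad: $282,370 · Kowalski: $257,020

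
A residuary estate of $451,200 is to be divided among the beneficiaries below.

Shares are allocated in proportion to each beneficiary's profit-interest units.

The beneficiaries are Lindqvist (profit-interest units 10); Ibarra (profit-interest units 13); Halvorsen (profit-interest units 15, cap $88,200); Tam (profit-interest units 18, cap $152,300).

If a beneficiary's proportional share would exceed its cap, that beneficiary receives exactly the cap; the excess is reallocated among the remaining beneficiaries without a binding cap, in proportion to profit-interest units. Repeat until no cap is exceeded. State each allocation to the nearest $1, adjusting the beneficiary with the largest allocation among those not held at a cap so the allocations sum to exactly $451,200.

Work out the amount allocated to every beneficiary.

Lindqvist: $91,609 | Ibarra: $119,091 | Halvorsen: $88,200 | Tam: $152,300

Combined profit-interest units = 56.
Unconstrained shares: Lindqvist 80,571.43; Ibarra 104,742.86; Halvorsen 120,857.14; Tam 145,028.57.
Cap binds for Halvorsen ($88,200); residual $363,000 reallocated over remaining profit-interest units 41.
Cap binds for Tam ($152,300); residual $210,700 reallocated over remaining profit-interest units 23.
Redistributed shares: Lindqvist 91,608.70 → $91,609; Ibarra 119,091.30 → $119,091.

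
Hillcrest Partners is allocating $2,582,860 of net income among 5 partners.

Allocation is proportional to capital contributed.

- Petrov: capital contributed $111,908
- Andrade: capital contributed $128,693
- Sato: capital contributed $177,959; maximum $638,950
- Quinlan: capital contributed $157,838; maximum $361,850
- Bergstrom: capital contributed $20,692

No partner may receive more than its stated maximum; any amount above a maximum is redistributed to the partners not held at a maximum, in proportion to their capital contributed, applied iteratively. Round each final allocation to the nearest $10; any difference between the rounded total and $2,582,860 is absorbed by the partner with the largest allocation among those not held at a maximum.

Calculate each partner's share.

Petrov: $677,570 | Andrade: $779,210 | Sato: $638,950 | Quinlan: $361,850 | Bergstrom: $125,280

Total capital contributed = 597,090.
Pro-rata shares before constraints: Petrov 484,085.64; Andrade 556,693.30; Sato 769,805.53; Quinlan 682,767.18; Bergstrom 89,508.35.
Capped: Sato ($638,950), Quinlan ($361,850); remaining pool $1,582,060 reallocated over remaining capital contributed 261,293.
Remaining shares: Petrov 677,573.34 → $677,570; Andrade 779,202.07 → $779,200; Bergstrom 125,284.59 → $125,280.
Rounding difference +$10 applied to Andrade → $779,210.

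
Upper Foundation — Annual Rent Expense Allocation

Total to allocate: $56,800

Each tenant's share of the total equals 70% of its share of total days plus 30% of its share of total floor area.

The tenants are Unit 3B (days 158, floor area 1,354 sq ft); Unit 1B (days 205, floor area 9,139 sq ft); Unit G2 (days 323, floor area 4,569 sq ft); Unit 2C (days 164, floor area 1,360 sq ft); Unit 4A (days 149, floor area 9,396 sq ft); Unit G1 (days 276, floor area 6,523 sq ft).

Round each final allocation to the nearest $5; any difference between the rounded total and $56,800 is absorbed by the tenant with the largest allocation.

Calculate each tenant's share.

Totals — days 1,275, floor area 32,341.
Blended shares (70% days + 30% floor area): Unit 3B 0.0993; Unit 1B 0.1973; Unit G2 0.2197; Unit 2C 0.1027; Unit 4A 0.1690; Unit G1 0.2120.
Raw shares: Unit 3B 5,640.52; Unit 1B 11,207.99; Unit G2 12,479.87; Unit 2C 5,830.79; Unit 4A 9,597.08; Unit G1 12,043.74.
After rounding ($5): Unit 3B $5,640; Unit 1B $11,210; Unit G2 $12,480; Unit 2C $5,830; Unit 4A $9,595; Unit G1 $12,045. Sum = $56,800.
Rounded total matches; no reconciliation needed.

Unit 3B: $5,640 · Unit 1B: $11,210 · Unit G2: $12,480 · Unit 2C: $5,830 · Unit 4A: $9,595 · Unit G1: $12,045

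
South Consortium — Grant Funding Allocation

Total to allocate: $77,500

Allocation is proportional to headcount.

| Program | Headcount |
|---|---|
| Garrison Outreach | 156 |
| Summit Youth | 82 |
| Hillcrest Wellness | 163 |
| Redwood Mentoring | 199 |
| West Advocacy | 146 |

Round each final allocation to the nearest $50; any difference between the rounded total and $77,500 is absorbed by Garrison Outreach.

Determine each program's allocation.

Garrison Outreach: $16,250; Summit Youth: $8,500; Hillcrest Wellness: $16,950; Redwood Mentoring: $20,650; West Advocacy: $15,150

Total headcount = 746.
Pro-rata amounts: Garrison Outreach 156/746 × $77,500 = 16,206.43; Summit Youth 82/746 × $77,500 = 8,518.77; Hillcrest Wellness 163/746 × $77,500 = 16,933.65; Redwood Mentoring 199/746 × $77,500 = 20,673.59; West Advocacy 146/746 × $77,500 = 15,167.56.
At nearest $50: Garrison Outreach $16,200; Summit Youth $8,500; Hillcrest Wellness $16,950; Redwood Mentoring $20,650; West Advocacy $15,150. Sum = $77,450.
Difference $77,500 − $77,450 = +$50 applied to Garrison Outreach: Garrison Outreach becomes $16,250.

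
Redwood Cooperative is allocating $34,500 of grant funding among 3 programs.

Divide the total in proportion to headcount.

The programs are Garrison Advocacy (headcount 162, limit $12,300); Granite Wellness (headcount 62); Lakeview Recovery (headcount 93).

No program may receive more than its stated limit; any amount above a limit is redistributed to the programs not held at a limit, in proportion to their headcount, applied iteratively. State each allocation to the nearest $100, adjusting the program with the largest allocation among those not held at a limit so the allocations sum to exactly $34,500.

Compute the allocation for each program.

Sum of headcount: 317.
Pro-rata shares before constraints: Garrison Advocacy 17,630.91; Granite Wellness 6,747.63; Lakeview Recovery 10,121.45.
Capped: Garrison Advocacy ($12,300); remaining pool $22,200 reallocated over remaining headcount 155.
Shares after redistribution: Granite Wellness 8,880.00 → $8,900; Lakeview Recovery 13,320.00 → $13,300.

Garrison Advocacy: $12,300; Granite Wellness: $8,900; Lakeview Recovery: $13,300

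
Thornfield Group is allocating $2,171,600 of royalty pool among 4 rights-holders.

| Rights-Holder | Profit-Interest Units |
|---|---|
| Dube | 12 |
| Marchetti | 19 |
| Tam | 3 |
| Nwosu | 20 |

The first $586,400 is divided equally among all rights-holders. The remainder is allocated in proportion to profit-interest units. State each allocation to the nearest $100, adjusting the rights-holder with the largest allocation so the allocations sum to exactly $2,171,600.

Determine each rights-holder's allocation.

Equal tier: $586,400 ÷ 4 = $146,600 apiece.
Remainder $1,585,200 by profit-interest units (total 54): Dube 352,266.67 → $352,300; Marchetti 557,755.56 → $557,800; Tam 88,066.67 → $88,100; Nwosu 587,111.11 → $587,100.
Rounding difference −$100 on remainder applied to Nwosu.
Totals: Dube $146,600 + $352,300 = $498,900; Marchetti $146,600 + $557,800 = $704,400; Tam $146,600 + $88,100 = $234,700; Nwosu $146,600 + $587,000 = $733,600.

Dube: $498,900; Marchetti: $704,400; Tam: $234,700; Nwosu: $733,600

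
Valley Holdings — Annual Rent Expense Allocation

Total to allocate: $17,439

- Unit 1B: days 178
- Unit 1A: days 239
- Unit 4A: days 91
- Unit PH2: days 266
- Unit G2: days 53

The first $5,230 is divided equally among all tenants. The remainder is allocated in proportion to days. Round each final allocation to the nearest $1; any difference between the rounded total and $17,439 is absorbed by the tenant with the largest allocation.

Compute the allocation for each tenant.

Unit 1B: $3,674 · Unit 1A: $4,574 · Unit 4A: $2,389 · Unit PH2: $4,974 · Unit G2: $1,828

Equal tier: $5,230 ÷ 5 = $1,046 apiece.
Remainder $12,209 by days (total 827): Unit 1B 2,627.81 → $2,628; Unit 1A 3,528.36 → $3,528; Unit 4A 1,343.43 → $1,343; Unit PH2 3,926.96 → $3,927; Unit G2 782.44 → $782.
Rounding difference +$1 on remainder applied to Unit PH2.
Totals: Unit 1B $1,046 + $2,628 = $3,674; Unit 1A $1,046 + $3,528 = $4,574; Unit 4A $1,046 + $1,343 = $2,389; Unit PH2 $1,046 + $3,928 = $4,974; Unit G2 $1,046 + $782 = $1,828.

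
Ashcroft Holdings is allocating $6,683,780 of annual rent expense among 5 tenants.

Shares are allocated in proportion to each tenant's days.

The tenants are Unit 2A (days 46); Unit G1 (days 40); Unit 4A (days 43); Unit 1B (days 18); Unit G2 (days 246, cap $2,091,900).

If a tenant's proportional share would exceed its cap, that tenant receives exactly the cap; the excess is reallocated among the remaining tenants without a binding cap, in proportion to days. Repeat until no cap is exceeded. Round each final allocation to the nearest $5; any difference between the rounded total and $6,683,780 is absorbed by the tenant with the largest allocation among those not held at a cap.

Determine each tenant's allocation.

Unit 2A: $1,436,915 · Unit G1: $1,249,490 · Unit 4A: $1,343,205 · Unit 1B: $562,270 · Unit G2: $2,091,900

Sum of days: 393.
Proportional shares (ignoring caps): Unit 2A 782,325.39; Unit G1 680,282.95; Unit 4A 731,304.17; Unit 1B 306,127.33; Unit G2 4,183,740.15.
Held at cap: Unit G2 ($2,091,900); balance $4,591,880 reallocated over remaining days 147.
Shares after redistribution: Unit 2A 1,436,914.83 → $1,436,915; Unit G1 1,249,491.16 → $1,249,490; Unit 4A 1,343,202.99 → $1,343,205; Unit 1B 562,271.02 → $562,270.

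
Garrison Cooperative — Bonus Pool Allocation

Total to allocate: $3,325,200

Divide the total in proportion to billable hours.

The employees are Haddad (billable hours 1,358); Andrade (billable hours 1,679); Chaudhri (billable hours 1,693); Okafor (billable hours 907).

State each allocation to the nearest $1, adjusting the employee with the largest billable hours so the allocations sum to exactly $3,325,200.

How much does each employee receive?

Sum of billable hours: 1,358 + 1,679 + 1,693 + 907 = 5,637.
Unrounded shares: Haddad 801,068.23; Andrade 990,422.35; Chaudhri 998,680.79; Okafor 535,028.63.
After rounding ($1): Haddad $801,068; Andrade $990,422; Chaudhri $998,681; Okafor $535,029. Sum = $3,325,200.
Sum already equals the total — no adjustment.

Haddad: $801,068; Andrade: $990,422; Chaudhri: $998,681; Okafor: $535,029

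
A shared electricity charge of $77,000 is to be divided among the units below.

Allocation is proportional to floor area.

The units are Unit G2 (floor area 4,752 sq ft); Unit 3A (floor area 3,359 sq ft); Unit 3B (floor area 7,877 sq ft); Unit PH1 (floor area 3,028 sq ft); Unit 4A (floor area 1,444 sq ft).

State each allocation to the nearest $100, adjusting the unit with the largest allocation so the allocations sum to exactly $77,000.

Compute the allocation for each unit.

Unit G2: $17,900 · Unit 3A: $12,600 · Unit 3B: $29,700 · Unit PH1: $11,400 · Unit 4A: $5,400

Floor area total: 20,460.
Raw shares: Unit G2 4,752/20,460 × $77,000 = 17,883.87; Unit 3A 3,359/20,460 × $77,000 = 12,641.40; Unit 3B 7,877/20,460 × $77,000 = 29,644.62; Unit PH1 3,028/20,460 × $77,000 = 11,395.70; Unit 4A 1,444/20,460 × $77,000 = 5,434.41.
Rounded to nearest $100: Unit G2 $17,900; Unit 3A $12,600; Unit 3B $29,600; Unit PH1 $11,400; Unit 4A $5,400. Sum = $76,900.
Difference $77,000 − $76,900 = +$100 applied to largest allocation (Unit 3B): Unit 3B becomes $29,700.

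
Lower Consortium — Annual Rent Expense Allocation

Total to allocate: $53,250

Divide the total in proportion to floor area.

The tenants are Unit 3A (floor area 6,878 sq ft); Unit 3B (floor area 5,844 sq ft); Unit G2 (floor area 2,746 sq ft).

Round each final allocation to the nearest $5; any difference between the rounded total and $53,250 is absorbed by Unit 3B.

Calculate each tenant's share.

Unit 3A: $23,680; Unit 3B: $20,115; Unit G2: $9,455

Floor area total: 15,468.
Raw shares: Unit 3A 6,878/15,468 × $53,250 = 23,678.14; Unit 3B 5,844/15,468 × $53,250 = 20,118.50; Unit G2 2,746/15,468 × $53,250 = 9,453.36.
After rounding ($5): Unit 3A $23,680; Unit 3B $20,120; Unit G2 $9,455. Sum = $53,255.
Difference $53,250 − $53,255 = −$5 applied to Unit 3B: Unit 3B becomes $20,115.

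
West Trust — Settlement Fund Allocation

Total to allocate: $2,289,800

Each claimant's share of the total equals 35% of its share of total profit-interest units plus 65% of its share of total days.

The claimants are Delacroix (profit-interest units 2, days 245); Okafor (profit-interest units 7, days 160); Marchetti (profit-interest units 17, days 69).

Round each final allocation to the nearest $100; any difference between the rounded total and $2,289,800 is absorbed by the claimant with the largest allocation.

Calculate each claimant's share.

Profit-interest units total 26; days total 474.
Composite weights (35% profit-interest units + 65% days): Delacroix 0.3629; Okafor 0.3136; Marchetti 0.3235.
Proportional shares: Delacroix 830,953.63; Okafor 718,172.99; Marchetti 740,673.38.
At nearest $100: Delacroix $831,000; Okafor $718,200; Marchetti $740,700. Sum = $2,289,900.
Difference $2,289,800 − $2,289,900 = −$100 applied to largest allocation (Delacroix): Delacroix becomes $830,900.

Delacroix: $830,900 | Okafor: $718,200 | Marchetti: $740,700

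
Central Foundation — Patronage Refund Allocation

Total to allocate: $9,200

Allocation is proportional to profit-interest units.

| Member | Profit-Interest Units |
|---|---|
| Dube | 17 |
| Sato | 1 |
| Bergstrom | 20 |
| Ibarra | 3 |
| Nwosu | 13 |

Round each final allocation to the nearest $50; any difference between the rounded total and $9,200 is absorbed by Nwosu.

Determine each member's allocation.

Dube: $2,900 | Sato: $150 | Bergstrom: $3,400 | Ibarra: $500 | Nwosu: $2,250

Combined profit-interest units = 54.
Proportional shares: Dube 17/54 × $9,200 = 2,896.30; Sato 1/54 × $9,200 = 170.37; Bergstrom 20/54 × $9,200 = 3,407.41; Ibarra 3/54 × $9,200 = 511.11; Nwosu 13/54 × $9,200 = 2,214.81.
Rounded to nearest $50: Dube $2,900; Sato $150; Bergstrom $3,400; Ibarra $500; Nwosu $2,200. Sum = $9,150.
Difference $9,200 − $9,150 = +$50 applied to Nwosu: Nwosu becomes $2,250.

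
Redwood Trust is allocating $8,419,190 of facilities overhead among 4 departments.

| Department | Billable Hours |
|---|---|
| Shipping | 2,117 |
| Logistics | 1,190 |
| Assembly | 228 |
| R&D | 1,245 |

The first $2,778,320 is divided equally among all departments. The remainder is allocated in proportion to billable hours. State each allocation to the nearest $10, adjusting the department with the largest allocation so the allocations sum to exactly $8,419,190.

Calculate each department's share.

$2,778,320 shared equally gives $694,580 per department.
Remainder $5,640,870 by billable hours (total 4,780): Shipping 2,498,268.16 → $2,498,270; Logistics 1,404,317.01 → $1,404,320; Assembly 269,062.42 → $269,060; R&D 1,469,222.42 → $1,469,220.
Totals: Shipping $694,580 + $2,498,270 = $3,192,850; Logistics $694,580 + $1,404,320 = $2,098,900; Assembly $694,580 + $269,060 = $963,640; R&D $694,580 + $1,469,220 = $2,163,800.

Shipping: $3,192,850 | Logistics: $2,098,900 | Assembly: $963,640 | R&D: $2,163,800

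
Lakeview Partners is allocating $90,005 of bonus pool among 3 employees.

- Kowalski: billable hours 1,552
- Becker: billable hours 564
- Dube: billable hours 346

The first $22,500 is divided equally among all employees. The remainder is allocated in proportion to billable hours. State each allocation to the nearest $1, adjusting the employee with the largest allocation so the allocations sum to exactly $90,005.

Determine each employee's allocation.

Kowalski: $50,054; Becker: $22,964; Dube: $16,987

Equal tier: $22,500 ÷ 3 = $7,500 apiece.
Remainder $67,505 by billable hours (total 2,462): Kowalski 42,553.92 → $42,554; Becker 15,464.18 → $15,464; Dube 9,486.89 → $9,487.
Totals: Kowalski $7,500 + $42,554 = $50,054; Becker $7,500 + $15,464 = $22,964; Dube $7,500 + $9,487 = $16,987.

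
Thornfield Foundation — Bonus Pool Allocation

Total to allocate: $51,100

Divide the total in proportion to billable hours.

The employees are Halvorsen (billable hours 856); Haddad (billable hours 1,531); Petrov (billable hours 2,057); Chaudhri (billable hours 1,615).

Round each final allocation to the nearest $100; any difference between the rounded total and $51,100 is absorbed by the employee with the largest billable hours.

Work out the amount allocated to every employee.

Halvorsen: $7,200 | Haddad: $12,900 | Petrov: $17,400 | Chaudhri: $13,600

Combined billable hours = 856 + 1,531 + 2,057 + 1,615 = 6,059.
Raw shares: Halvorsen 7,219.28; Haddad 12,912.05; Petrov 17,348.19; Chaudhri 13,620.48.
Rounded to nearest $100: Halvorsen $7,200; Haddad $12,900; Petrov $17,300; Chaudhri $13,600. Sum = $51,000.
Difference $51,100 − $51,000 = +$100 applied to largest billable hours (Petrov): Petrov becomes $17,400.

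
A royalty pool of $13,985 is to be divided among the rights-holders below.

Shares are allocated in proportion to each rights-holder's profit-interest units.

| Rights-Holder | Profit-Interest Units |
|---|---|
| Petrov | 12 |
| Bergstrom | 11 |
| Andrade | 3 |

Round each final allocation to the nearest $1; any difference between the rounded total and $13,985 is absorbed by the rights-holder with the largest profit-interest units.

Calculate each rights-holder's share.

Sum of profit-interest units: 26.
Raw shares: Petrov 12/26 × $13,985 = 6,454.62; Bergstrom 11/26 × $13,985 = 5,916.73; Andrade 3/26 × $13,985 = 1,613.65.
Rounded to nearest $1: Petrov $6,455; Bergstrom $5,917; Andrade $1,614. Sum = $13,986.
Difference $13,985 − $13,986 = −$1 applied to largest profit-interest units (Petrov): Petrov becomes $6,454.

Petrov: $6,454; Bergstrom: $5,917; Andrade: $1,614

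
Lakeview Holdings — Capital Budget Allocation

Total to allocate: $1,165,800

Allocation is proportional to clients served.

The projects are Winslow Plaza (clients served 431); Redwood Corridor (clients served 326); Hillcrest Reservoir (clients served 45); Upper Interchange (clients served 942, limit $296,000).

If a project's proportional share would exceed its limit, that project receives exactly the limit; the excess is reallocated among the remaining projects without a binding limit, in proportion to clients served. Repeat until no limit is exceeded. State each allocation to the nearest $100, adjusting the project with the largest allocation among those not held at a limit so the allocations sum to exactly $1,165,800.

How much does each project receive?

Winslow Plaza: $467,400 · Redwood Corridor: $353,600 · Hillcrest Reservoir: $48,800 · Upper Interchange: $296,000

Combined clients served = 1,744.
Unconstrained shares: Winslow Plaza 288,107.68; Redwood Corridor 217,919.04; Hillcrest Reservoir 30,080.85; Upper Interchange 629,692.43.
Cap binds for Upper Interchange ($296,000); balance $869,800 reallocated over remaining clients served 802.
Remaining shares: Winslow Plaza 467,436.16 → $467,400; Redwood Corridor 353,559.60 → $353,600; Hillcrest Reservoir 48,804.24 → $48,800.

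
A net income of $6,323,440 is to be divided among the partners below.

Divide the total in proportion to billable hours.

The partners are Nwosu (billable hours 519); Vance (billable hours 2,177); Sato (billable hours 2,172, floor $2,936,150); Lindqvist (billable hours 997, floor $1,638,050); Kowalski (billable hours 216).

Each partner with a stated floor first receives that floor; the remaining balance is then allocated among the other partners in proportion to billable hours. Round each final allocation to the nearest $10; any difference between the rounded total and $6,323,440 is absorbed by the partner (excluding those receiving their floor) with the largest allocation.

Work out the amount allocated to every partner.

Nwosu: $311,760 | Vance: $1,307,730 | Sato: $2,936,150 | Lindqvist: $1,638,050 | Kowalski: $129,750

Fund the minimums — Sato $2,936,150; Lindqvist $1,638,050. Balance $1,749,240.
Balance split over remaining billable hours 2,912: Nwosu 311,763.59 → $311,760; Vance 1,307,725.10 → $1,307,730; Kowalski 129,751.32 → $129,750.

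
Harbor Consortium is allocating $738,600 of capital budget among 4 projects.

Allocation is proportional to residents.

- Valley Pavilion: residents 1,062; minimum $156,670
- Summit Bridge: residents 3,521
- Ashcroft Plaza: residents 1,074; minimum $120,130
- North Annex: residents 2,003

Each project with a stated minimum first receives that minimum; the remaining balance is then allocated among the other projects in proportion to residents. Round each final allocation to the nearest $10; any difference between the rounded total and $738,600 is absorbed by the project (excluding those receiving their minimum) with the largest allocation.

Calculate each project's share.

Minimums first: Valley Pavilion $156,670; Ashcroft Plaza $120,130. Remaining pool $461,800.
Remaining pool split over remaining residents 5,524: Summit Bridge 294,351.52 → $294,350; North Annex 167,448.48 → $167,450.

Valley Pavilion: $156,670 · Summit Bridge: $294,350 · Ashcroft Plaza: $120,130 · North Annex: $167,450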